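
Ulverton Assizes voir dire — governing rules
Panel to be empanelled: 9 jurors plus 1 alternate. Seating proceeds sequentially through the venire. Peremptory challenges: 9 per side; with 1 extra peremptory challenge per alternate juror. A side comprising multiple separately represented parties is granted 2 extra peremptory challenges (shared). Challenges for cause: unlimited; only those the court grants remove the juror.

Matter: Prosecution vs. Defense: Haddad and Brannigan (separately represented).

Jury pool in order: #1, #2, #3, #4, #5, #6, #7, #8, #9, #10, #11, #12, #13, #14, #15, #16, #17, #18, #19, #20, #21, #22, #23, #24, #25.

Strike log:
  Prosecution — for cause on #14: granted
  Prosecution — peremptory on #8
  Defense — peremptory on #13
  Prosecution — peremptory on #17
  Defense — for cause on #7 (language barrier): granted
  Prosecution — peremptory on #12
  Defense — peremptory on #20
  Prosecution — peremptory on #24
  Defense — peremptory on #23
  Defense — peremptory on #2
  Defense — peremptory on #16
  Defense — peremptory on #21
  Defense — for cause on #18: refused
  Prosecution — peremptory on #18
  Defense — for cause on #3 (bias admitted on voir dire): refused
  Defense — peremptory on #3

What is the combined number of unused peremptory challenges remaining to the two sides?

Prosecution allotment: 9 base + 1 × 1 alternate = 10. Defense allotment: 9 base + 1 × 1 alternate + 2 multi-party = 12.
Prosecution peremptories used: #8, #17, #12, #24, #18 — 5 (the for-cause on #14 doesn't count).
Defense peremptories used: #13, #20, #23, #2, #16, #21, #3 — 7 (for-cause on #7, #18, #3 don't count).
Remaining: (10 − 5) + (12 − 7) = 10.

10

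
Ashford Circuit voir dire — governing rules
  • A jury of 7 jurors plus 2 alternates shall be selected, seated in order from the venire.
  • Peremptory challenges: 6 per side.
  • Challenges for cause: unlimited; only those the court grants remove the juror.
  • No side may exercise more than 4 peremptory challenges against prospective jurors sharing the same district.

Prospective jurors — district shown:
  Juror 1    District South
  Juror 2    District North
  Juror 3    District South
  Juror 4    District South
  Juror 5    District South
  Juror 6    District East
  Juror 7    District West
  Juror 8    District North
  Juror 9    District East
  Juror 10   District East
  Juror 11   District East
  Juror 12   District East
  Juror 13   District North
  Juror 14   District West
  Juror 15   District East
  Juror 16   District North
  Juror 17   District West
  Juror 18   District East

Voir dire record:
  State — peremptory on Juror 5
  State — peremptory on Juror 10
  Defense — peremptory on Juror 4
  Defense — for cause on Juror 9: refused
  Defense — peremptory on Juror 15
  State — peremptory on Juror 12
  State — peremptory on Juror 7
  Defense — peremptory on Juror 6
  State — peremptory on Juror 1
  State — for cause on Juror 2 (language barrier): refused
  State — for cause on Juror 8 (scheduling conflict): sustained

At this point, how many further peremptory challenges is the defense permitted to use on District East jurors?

Defense peremptories so far: #4, #15, #6 — 3 of 6 used, 3 left overall.
Against District East: #15, #6 — 2 used; per-district cap 4 leaves 2.
Binding limit: min(3, 2) = 2.

2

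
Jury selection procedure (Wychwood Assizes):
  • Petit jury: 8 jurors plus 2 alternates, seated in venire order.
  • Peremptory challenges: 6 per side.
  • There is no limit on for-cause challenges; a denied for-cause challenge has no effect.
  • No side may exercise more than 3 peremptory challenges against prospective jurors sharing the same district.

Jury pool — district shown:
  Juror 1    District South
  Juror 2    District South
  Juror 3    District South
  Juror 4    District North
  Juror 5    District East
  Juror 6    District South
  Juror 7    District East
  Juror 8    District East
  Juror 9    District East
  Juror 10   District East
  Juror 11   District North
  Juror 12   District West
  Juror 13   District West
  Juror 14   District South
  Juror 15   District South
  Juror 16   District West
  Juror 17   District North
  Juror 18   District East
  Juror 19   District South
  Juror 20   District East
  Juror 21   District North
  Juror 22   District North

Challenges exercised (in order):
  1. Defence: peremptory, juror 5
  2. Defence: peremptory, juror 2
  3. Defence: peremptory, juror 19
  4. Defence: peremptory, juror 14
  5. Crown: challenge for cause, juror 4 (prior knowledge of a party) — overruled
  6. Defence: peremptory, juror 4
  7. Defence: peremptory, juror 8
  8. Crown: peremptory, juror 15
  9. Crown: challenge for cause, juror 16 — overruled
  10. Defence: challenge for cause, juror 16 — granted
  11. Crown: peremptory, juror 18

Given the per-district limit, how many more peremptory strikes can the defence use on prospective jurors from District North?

Defence peremptories so far: #5, #2, #19, #14, #4, #8 — 6 of 6 used, 0 left overall.
Against District North: #4 — 1 used; per-district cap 3 leaves 2.
Binding limit: min(0, 2) = 0.

0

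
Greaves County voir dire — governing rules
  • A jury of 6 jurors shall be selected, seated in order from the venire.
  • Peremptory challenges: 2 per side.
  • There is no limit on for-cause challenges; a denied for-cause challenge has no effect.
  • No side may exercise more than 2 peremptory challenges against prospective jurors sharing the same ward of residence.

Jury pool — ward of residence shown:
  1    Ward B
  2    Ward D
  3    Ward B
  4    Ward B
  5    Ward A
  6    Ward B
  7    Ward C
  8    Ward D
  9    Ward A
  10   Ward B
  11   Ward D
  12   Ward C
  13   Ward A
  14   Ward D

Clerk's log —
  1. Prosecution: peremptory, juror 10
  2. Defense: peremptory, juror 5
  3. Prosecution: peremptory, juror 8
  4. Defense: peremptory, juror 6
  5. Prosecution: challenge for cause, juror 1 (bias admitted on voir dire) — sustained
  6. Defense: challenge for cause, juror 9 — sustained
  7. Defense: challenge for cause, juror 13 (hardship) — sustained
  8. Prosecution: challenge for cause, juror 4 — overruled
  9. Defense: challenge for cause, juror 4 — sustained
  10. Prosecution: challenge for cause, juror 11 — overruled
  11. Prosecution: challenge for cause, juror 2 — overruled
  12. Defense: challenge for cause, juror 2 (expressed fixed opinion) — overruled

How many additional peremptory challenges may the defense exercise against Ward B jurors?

Defense peremptories so far: #5, #6 — 2 of 2 used, 0 left overall.
Against Ward B: #6 — 1 used; per-ward cap 2 leaves 1.
Binding limit: min(0, 1) = 0.

0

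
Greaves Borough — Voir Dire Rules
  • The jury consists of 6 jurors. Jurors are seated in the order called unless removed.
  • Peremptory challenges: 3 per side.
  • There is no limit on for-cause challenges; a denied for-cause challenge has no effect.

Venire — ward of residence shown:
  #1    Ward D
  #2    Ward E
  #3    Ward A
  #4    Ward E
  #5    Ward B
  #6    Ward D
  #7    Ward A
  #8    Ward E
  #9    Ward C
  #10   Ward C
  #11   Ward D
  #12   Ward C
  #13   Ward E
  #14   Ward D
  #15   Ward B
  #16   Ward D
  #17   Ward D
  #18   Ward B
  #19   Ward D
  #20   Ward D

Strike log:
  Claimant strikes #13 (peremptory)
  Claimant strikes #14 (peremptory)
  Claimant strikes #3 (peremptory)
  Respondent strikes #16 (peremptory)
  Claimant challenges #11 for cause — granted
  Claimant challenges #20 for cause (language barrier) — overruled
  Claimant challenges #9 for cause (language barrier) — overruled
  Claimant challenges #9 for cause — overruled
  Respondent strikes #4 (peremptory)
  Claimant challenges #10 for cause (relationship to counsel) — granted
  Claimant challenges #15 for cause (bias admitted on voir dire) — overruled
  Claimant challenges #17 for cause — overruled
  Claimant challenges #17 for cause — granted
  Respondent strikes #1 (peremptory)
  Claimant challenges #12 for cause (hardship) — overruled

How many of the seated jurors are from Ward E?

2

Removed: #1, #3, #4, #10, #11, #13, #14, #16, #17.
Seated jurors 1–6: #2, #5, #6, #7, #8, #9.
Of those, in Ward E: #2, #8 → 2.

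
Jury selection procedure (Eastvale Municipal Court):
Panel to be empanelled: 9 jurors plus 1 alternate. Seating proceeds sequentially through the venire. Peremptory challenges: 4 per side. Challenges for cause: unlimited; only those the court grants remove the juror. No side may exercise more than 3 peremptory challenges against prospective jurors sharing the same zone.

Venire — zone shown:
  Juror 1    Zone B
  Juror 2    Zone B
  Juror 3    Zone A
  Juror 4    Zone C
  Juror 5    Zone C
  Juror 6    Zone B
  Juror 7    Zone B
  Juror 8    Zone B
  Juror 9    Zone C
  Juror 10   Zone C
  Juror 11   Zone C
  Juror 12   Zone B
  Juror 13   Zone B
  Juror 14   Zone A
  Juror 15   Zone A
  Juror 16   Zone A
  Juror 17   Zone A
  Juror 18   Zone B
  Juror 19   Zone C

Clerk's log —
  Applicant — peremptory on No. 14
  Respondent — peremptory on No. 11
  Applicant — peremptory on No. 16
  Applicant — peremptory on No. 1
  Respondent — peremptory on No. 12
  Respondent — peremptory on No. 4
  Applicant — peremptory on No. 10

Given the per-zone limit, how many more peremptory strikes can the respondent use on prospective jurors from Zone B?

Respondent peremptories so far: #11, #12, #4 — 3 of 4 used, 1 left overall.
Against Zone B: #12 — 1 used; per-zone cap 3 leaves 2.
Binding limit: min(1, 2) = 1.

1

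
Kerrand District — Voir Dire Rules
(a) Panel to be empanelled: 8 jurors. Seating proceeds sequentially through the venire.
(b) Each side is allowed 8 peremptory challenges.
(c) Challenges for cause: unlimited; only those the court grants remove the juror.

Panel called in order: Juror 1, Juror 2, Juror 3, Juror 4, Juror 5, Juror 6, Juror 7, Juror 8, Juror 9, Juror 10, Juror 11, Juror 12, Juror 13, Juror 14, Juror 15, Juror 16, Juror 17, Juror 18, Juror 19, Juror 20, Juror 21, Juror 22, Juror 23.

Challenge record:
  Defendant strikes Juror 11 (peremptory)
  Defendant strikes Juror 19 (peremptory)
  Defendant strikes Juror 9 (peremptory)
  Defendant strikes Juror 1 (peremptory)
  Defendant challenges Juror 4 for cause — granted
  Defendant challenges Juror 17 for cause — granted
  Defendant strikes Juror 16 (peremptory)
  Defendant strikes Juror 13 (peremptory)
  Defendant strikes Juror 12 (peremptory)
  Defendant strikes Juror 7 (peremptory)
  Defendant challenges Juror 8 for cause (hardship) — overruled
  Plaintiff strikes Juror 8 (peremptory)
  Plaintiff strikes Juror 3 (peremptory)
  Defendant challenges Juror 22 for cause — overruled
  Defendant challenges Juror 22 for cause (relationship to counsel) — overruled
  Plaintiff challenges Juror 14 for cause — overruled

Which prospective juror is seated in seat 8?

20

Removed: #1, #3, #4, #7, #8, #9, #11, #12, #13, #16, #17, #19. (#14, #22 stay — for-cause denied.)
Seating in order: seats 1–8 → #2, #5, #6, #10, #14, #15, #18, #20.
So seat 8 is #20.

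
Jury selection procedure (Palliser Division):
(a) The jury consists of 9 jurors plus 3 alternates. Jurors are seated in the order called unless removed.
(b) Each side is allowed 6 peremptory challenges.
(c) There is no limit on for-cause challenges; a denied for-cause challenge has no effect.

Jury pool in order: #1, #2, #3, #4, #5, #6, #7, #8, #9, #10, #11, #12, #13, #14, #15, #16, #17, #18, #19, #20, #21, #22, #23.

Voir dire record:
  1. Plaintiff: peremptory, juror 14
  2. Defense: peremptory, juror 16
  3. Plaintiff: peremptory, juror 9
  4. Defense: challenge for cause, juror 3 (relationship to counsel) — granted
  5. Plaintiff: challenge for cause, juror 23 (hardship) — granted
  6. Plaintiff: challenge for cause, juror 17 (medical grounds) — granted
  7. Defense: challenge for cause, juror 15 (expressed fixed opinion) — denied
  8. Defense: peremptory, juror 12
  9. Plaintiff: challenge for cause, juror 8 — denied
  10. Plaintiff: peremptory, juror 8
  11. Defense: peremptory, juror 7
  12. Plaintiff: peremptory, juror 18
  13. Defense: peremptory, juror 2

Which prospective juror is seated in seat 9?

19

Removed: #2, #3, #7, #8, #9, #12, #14, #16, #17, #18, #23. (#15 stays — for-cause denied.)
Seating in order: seats 1–9 → #1, #4, #5, #6, #10, #11, #13, #15, #19; alternates → #20, #21, #22.
So seat 9 is #19.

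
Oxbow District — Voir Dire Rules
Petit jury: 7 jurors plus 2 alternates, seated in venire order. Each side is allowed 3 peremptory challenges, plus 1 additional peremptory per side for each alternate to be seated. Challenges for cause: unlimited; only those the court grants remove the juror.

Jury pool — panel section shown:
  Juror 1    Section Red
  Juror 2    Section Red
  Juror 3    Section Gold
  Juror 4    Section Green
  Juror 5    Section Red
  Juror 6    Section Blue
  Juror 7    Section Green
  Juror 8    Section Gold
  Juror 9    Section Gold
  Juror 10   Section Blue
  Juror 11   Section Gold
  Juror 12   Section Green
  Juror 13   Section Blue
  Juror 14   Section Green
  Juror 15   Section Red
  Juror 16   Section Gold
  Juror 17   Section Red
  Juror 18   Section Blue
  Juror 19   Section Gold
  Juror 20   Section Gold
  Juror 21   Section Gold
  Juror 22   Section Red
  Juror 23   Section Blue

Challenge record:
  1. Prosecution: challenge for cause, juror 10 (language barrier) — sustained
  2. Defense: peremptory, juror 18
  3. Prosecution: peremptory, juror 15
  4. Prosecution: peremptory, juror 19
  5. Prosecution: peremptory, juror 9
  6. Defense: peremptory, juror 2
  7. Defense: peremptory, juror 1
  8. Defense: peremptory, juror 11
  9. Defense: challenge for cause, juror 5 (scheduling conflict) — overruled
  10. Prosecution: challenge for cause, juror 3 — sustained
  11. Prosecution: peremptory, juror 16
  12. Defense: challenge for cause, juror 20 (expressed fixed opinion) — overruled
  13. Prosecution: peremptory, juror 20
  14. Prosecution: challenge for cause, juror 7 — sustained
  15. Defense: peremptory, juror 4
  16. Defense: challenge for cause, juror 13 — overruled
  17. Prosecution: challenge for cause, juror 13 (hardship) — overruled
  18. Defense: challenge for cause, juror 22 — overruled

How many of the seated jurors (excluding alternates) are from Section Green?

Removed: #1, #2, #3, #4, #7, #9, #10, #11, #15, #16, #18, #19, #20.
Seated jurors 1–7: #5, #6, #8, #12, #13, #14, #17 (alternates #21, #22 not counted).
Of those, in Section Green: #12, #14 → 2.

2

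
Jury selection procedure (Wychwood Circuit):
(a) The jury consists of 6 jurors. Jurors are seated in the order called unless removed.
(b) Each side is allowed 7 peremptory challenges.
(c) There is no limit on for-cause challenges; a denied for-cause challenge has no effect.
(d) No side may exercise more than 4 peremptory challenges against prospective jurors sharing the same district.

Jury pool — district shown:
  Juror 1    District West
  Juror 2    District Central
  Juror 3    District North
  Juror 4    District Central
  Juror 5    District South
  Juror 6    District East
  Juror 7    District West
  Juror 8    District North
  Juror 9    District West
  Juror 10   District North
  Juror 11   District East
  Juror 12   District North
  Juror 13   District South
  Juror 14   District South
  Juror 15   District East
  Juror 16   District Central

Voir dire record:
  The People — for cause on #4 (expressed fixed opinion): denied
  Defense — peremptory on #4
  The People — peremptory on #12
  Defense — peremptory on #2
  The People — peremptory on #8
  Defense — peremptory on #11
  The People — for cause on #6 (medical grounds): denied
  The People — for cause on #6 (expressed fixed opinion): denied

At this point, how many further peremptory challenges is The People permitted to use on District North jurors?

The People peremptories so far: #12, #8 — 2 of 7 used, 5 left overall.
Against District North: #12, #8 — 2 used; per-district cap 4 leaves 2.
Binding limit: min(5, 2) = 2.

2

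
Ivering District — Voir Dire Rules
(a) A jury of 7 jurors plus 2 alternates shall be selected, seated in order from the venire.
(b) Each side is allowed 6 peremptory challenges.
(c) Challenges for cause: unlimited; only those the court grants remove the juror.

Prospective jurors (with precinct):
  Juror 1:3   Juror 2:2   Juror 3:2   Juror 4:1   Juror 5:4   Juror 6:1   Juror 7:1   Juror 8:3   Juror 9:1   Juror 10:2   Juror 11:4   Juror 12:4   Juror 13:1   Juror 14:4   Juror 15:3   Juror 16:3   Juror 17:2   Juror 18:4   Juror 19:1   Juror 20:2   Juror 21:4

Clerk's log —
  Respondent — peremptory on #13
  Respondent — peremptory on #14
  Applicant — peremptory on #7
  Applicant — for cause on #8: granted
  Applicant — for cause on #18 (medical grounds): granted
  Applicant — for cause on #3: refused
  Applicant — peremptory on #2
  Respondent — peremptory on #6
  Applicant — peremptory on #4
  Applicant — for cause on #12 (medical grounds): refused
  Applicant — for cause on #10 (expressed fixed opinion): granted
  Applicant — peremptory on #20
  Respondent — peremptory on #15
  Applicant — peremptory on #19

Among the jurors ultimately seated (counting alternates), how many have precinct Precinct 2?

2

Removed: #2, #4, #6, #7, #8, #10, #13, #14, #15, #18, #19, #20.
Seated (9 incl. alternates): #1, #3, #5, #9, #11, #12, #16, #17, #21.
Of those, in Precinct 2: #3, #17 → 2.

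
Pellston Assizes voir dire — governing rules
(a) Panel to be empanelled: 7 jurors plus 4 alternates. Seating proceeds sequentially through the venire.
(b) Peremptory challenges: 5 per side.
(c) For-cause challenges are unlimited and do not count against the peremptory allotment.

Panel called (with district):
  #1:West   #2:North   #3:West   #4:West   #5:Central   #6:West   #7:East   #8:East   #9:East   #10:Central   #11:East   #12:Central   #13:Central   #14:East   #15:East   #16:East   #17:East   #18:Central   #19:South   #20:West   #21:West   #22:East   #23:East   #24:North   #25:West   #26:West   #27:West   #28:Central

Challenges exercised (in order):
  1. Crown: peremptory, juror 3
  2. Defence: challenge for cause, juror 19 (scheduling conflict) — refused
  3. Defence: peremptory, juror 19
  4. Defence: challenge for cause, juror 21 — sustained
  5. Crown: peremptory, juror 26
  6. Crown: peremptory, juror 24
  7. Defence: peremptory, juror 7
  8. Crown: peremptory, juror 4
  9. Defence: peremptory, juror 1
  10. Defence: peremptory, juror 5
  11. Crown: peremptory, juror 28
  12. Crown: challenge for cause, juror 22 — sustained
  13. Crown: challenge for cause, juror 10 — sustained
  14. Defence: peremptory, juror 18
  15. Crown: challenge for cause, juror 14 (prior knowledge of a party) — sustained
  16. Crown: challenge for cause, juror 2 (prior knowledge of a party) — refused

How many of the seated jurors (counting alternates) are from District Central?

2

Removed: #1, #3, #4, #5, #7, #10, #14, #18, #19, #21, #22, #24, #26, #28.
Seated (11 incl. alternates): #2, #6, #8, #9, #11, #12, #13, #15, #16, #17, #20.
Of those, in District Central: #12, #13 → 2.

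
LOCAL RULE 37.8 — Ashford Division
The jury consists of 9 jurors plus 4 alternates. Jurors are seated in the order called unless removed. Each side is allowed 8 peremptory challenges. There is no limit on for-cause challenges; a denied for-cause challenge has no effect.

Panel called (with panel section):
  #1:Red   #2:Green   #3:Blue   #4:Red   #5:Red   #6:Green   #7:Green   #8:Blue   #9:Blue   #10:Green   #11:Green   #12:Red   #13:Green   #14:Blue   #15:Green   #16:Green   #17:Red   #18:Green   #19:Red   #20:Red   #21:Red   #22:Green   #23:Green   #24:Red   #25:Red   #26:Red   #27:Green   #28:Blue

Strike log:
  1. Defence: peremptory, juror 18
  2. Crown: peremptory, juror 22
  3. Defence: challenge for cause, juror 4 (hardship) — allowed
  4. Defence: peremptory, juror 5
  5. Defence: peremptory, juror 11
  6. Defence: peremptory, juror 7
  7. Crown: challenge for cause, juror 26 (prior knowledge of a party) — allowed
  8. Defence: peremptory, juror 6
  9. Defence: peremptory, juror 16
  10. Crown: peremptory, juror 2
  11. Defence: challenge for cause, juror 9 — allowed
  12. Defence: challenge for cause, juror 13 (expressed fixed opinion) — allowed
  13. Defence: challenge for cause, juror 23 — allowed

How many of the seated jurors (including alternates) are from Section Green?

2

Removed: #2, #4, #5, #6, #7, #9, #11, #13, #16, #18, #22, #23, #26.
Seated (13 incl. alternates): #1, #3, #8, #10, #12, #14, #15, #17, #19, #20, #21, #24, #25.
Of those, in Section Green: #10, #15 → 2.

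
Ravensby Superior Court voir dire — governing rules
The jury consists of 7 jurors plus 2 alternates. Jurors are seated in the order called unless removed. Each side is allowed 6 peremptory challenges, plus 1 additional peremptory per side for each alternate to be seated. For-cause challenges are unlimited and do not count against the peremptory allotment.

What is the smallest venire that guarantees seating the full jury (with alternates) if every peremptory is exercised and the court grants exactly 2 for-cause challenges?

27

Seats to fill: 7 + 2 alternates = 9.
Peremptories: 6 + 1×2 = 8 per side × 2 sides = 16.
For-cause removals: 2.
Minimum venire: 9 + 16 + 2 = 27.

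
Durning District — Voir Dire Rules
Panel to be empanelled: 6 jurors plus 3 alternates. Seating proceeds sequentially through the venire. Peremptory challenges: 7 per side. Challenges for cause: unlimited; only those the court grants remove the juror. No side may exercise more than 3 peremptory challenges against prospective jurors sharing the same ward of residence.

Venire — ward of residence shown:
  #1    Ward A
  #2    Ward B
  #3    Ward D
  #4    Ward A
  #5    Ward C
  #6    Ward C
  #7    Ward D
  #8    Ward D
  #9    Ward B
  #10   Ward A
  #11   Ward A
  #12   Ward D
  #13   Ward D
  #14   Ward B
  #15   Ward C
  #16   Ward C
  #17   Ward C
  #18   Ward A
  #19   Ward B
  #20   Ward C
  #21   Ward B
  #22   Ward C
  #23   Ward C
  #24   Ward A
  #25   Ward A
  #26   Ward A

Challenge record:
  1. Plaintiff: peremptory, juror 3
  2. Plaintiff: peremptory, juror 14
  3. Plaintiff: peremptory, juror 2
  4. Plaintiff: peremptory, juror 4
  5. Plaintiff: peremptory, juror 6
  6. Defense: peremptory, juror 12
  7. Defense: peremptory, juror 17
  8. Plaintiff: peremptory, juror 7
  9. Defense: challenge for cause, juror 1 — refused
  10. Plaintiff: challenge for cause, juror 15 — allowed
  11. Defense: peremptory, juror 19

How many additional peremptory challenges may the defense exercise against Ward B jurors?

Defense peremptories so far: #12, #17, #19 — 3 of 7 used, 4 left overall.
Against Ward B: #19 — 1 used; per-ward cap 3 leaves 2.
Binding limit: min(4, 2) = 2.

2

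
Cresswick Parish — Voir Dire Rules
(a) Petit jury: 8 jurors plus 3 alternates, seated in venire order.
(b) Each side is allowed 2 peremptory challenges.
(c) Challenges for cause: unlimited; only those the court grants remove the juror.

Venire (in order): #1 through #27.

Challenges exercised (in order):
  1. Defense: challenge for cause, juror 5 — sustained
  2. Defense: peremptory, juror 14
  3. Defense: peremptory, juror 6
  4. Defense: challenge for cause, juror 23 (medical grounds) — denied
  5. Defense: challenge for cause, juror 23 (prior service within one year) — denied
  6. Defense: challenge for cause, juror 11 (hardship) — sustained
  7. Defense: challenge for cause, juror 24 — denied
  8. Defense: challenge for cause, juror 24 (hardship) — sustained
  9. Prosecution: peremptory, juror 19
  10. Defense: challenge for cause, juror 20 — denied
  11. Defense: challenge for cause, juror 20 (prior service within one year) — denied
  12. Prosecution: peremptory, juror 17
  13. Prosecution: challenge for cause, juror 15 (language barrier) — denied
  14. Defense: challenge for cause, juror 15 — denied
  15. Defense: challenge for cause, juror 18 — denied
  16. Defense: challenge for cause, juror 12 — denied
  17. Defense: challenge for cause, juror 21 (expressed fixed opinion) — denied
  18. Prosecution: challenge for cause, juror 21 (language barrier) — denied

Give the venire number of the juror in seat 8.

10

Removed: #5, #6, #11, #14, #17, #19, #24. (#12, #15, #18, #20, #21, #23 stay — for-cause denied.)
Filling seats in venire order through position 8: #1, #2, #3, #4, #7, #8, #9, #10.
So seat 8 is #10.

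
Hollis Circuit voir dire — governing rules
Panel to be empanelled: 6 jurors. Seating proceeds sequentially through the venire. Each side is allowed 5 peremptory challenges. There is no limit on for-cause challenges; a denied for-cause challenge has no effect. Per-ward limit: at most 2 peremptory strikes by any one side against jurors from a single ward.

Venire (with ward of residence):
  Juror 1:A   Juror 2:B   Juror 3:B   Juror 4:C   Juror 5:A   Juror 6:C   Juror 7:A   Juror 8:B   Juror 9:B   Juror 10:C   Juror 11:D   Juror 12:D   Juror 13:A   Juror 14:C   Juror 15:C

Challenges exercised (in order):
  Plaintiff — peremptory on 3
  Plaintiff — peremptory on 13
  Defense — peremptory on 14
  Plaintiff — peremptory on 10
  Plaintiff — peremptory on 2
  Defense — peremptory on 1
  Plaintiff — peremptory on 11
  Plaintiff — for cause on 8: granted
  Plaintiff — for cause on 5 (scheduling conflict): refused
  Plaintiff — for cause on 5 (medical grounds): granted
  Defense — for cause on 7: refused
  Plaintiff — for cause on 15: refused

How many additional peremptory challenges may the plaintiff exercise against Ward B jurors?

0

Plaintiff peremptories so far: #3, #13, #10, #2, #11 — 5 of 5 used, 0 left overall.
Against Ward B: #3, #2 — 2 used; per-ward cap 2 leaves 0.
Binding limit: min(0, 0) = 0.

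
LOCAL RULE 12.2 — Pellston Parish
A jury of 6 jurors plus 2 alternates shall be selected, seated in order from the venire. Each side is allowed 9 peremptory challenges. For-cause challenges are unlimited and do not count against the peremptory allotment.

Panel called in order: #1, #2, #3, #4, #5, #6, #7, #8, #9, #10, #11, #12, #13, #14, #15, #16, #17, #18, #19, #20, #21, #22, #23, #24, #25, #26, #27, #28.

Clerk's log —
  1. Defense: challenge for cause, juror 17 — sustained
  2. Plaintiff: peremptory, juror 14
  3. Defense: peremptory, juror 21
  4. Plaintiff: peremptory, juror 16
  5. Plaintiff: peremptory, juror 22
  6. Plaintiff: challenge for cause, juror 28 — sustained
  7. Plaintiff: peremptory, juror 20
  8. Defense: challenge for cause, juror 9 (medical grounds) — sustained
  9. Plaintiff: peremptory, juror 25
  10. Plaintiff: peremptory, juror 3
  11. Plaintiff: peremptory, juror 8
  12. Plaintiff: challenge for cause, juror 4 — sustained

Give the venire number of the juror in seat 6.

10

Removed: #3, #4, #8, #9, #14, #16, #17, #20, #21, #22, #25, #28.
Filling seats in venire order through position 6: #1, #2, #5, #6, #7, #10.
So seat 6 is #10.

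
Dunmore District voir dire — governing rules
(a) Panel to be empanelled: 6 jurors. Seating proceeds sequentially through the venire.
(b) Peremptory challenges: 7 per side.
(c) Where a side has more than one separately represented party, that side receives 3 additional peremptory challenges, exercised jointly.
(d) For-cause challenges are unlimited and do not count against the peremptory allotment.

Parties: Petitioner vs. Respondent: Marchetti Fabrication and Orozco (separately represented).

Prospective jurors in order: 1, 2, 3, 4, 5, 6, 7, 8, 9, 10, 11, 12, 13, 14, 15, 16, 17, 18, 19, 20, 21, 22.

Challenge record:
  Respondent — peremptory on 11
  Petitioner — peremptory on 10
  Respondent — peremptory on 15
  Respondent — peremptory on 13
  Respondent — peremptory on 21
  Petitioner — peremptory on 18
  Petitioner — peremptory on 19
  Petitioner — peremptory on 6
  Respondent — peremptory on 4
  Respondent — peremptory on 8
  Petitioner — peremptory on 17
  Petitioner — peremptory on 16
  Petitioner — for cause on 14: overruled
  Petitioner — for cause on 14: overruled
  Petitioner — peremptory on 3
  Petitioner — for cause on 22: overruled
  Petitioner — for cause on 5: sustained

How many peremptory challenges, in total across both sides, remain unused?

Petitioner allotment: 7. Respondent allotment: 7 base + 3 multi-party = 10.
Petitioner peremptories used: #10, #18, #19, #6, #17, #16, #3 — 7 (for-cause on #14, #14, #22, #5 don't count).
Respondent peremptories used: #11, #15, #13, #21, #4, #8 — 6.
Remaining: (7 − 7) + (10 − 6) = 4.

4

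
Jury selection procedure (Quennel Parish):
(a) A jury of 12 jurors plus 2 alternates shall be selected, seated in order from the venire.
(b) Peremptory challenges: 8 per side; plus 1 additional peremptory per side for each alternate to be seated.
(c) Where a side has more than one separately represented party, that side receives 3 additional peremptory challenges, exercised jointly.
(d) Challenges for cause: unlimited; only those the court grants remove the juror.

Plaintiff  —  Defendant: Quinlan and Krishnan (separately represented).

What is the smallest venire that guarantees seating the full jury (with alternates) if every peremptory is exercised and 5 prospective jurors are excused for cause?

Seats to fill: 12 + 2 alternates = 14.
Peremptories — Plaintiff: 8 + 1×2 = 10; Defendant: 8 + 1×2 + 3 = 13; total 23.
For-cause removals: 5.
Minimum venire: 14 + 23 + 5 = 42.

42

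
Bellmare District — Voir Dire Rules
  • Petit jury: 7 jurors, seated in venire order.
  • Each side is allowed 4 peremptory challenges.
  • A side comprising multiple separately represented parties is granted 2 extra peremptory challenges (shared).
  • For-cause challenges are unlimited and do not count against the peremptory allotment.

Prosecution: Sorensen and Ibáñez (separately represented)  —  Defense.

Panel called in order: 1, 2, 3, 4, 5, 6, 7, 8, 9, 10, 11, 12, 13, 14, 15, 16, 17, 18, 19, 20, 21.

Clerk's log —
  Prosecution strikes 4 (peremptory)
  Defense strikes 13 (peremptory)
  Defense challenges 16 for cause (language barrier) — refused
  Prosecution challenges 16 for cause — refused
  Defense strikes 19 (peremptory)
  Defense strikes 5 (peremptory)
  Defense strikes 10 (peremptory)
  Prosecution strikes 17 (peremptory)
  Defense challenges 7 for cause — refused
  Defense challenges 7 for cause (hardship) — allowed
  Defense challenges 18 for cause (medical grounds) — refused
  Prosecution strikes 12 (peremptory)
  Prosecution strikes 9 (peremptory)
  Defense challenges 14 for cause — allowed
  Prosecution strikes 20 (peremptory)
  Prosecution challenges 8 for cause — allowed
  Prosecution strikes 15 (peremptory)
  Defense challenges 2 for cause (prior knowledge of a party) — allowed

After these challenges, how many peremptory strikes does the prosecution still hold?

0

Prosecution allotment: 4 base + 2 multi-party = 6.
Prosecution peremptories used: #4, #17, #12, #9, #20, #15 — 6 (for-cause on #16, #8 don't count).
Remaining: 6 − 6 = 0.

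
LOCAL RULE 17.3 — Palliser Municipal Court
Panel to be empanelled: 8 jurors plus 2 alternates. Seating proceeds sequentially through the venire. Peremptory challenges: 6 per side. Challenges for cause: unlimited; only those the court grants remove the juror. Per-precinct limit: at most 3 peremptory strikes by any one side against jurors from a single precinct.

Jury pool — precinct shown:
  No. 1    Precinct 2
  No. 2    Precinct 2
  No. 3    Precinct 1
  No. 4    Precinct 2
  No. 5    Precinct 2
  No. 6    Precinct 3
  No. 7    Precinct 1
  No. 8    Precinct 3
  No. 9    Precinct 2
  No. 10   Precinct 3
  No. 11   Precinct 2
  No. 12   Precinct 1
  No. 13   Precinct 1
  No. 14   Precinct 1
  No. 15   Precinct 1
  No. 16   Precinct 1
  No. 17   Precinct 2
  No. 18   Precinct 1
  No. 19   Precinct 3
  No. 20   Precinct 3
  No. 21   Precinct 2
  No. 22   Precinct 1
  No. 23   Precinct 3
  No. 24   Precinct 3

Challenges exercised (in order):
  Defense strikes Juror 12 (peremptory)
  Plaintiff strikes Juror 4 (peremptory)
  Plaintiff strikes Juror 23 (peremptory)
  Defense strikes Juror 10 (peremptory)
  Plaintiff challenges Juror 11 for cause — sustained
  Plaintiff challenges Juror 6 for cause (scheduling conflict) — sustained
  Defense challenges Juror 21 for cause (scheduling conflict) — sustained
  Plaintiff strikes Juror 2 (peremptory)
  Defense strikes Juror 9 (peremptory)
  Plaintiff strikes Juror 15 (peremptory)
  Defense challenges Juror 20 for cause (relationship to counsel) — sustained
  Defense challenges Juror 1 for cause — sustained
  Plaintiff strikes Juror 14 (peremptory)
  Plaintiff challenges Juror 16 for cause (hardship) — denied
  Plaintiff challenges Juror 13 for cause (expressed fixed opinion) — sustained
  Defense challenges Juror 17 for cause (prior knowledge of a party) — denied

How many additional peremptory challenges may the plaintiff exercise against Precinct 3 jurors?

1

Plaintiff peremptories so far: #4, #23, #2, #15, #14 — 5 of 6 used, 1 left overall.
Against Precinct 3: #23 — 1 used; per-precinct cap 3 leaves 2.
Binding limit: min(1, 2) = 1.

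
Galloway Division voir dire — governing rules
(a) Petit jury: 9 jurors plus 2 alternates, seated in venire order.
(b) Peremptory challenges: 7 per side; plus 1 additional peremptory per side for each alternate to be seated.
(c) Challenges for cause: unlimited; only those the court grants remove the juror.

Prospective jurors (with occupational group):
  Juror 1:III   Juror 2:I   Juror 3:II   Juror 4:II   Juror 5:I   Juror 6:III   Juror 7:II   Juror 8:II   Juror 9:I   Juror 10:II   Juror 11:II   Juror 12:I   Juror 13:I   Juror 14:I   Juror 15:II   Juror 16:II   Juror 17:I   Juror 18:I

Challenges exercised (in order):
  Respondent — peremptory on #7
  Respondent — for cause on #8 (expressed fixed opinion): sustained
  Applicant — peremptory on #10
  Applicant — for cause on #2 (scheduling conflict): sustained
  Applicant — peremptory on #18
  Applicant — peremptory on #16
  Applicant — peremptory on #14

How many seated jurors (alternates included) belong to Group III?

2

Removed: #2, #7, #8, #10, #14, #16, #18.
Seated (11 incl. alternates): #1, #3, #4, #5, #6, #9, #11, #12, #13, #15, #17.
Of those, in Group III: #1, #6 → 2.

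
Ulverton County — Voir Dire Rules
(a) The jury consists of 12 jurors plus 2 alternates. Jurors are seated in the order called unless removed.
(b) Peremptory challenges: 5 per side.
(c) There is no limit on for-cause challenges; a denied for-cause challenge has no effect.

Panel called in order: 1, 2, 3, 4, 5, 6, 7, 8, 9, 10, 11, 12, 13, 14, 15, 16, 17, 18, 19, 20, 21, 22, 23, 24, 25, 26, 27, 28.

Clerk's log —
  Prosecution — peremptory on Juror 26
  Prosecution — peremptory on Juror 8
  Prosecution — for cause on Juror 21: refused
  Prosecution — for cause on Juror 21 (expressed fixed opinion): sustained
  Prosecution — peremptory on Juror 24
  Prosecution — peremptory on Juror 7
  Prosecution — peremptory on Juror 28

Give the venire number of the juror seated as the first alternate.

15

Removed: #7, #8, #21, #24, #26, #28.
Filling seats in venire order through position 13: #1, #2, #3, #4, #5, #6, #9, #10, #11, #12, #13, #14, #15.
So alternate 1 is #15.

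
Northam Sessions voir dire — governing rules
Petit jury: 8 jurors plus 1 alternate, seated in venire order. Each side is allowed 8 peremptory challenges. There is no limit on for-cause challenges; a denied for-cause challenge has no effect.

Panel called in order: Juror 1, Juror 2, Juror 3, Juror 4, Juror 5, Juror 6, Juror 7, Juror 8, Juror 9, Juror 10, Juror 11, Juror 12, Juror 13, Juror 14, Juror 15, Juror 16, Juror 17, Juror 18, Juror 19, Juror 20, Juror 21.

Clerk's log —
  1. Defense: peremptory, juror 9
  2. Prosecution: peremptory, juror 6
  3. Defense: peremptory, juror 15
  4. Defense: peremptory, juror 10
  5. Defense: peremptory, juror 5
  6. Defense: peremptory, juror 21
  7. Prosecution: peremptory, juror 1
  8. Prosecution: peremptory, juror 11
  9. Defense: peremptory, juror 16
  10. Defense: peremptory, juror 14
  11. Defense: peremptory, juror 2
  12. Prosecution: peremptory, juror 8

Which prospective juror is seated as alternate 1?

Removed: #1, #2, #5, #6, #8, #9, #10, #11, #14, #15, #16, #21.
Filling seats in venire order through position 9: #3, #4, #7, #12, #13, #17, #18, #19, #20.
So alternate 1 is #20.

20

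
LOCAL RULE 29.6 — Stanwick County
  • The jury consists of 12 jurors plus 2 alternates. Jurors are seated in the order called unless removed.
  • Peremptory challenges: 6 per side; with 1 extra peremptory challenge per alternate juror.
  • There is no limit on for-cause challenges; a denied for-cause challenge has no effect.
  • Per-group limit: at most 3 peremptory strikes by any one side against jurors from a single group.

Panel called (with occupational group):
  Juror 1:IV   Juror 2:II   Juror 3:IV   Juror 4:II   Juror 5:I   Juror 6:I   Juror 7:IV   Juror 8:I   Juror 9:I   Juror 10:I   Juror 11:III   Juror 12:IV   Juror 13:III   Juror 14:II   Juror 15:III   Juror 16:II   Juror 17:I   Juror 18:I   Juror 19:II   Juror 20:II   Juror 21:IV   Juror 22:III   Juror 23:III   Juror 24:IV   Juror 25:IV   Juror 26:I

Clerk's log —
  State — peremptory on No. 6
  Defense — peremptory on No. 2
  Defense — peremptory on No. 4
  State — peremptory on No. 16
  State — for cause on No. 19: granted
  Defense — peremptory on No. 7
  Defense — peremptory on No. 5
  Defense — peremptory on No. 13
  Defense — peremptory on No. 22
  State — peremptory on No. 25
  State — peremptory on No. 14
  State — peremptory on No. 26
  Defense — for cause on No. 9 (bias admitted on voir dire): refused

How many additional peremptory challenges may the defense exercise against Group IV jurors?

2

Defense peremptories so far: #2, #4, #7, #5, #13, #22 — 6 of 8 used, 2 left overall.
Against Group IV: #7 — 1 used; per-group cap 3 leaves 2.
Binding limit: min(2, 2) = 2.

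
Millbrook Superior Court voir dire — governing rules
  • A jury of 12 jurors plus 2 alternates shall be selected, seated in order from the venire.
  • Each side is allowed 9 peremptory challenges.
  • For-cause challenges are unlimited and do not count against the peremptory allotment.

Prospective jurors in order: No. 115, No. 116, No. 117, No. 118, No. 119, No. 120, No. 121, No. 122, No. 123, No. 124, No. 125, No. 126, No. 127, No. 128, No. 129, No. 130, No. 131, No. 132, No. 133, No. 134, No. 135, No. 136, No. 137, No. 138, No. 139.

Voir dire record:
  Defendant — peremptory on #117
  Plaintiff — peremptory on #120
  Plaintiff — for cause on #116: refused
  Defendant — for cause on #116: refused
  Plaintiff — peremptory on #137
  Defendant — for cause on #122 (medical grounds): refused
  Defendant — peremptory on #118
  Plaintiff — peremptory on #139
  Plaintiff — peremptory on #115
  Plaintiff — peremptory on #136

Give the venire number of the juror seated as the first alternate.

Removed: #115, #117, #118, #120, #136, #137, #139. (#116, #122 stay — for-cause denied.)
Seating in order: seats 1–12 → #116, #119, #121, #122, #123, #124, #125, #126, #127, #128, #129, #130; alternates → #131, #132.
So alternate 1 is #131.

131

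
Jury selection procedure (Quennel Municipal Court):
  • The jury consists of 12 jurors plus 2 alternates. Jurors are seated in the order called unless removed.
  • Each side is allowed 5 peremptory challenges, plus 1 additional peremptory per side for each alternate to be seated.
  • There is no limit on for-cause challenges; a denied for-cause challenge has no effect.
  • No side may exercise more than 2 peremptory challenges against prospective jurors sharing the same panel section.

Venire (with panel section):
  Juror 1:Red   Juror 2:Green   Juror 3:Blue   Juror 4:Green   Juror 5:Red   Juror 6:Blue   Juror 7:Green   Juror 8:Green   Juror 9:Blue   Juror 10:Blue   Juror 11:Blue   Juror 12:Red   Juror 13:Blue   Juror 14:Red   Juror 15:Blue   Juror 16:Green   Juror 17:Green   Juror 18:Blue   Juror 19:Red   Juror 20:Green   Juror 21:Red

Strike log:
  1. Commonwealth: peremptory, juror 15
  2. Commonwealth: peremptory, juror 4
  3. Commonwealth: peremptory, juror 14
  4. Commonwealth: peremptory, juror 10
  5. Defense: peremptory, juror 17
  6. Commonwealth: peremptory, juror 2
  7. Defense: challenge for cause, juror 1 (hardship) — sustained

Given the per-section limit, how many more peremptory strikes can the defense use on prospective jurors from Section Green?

1

Defense peremptories so far: #17 — 1 of 7 used, 6 left overall.
Against Section Green: #17 — 1 used; per-section cap 2 leaves 1.
Binding limit: min(6, 1) = 1.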